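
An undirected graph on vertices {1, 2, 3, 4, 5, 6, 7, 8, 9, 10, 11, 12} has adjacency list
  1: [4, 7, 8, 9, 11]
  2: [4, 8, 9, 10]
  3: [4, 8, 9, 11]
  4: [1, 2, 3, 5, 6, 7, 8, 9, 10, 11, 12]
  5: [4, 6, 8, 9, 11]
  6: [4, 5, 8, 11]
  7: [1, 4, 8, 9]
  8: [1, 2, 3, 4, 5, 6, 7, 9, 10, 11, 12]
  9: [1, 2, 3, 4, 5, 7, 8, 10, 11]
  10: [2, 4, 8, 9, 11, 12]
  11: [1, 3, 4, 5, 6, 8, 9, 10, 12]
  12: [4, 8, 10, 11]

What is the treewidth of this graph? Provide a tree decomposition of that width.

Each bag holds 5 vertices, so the decomposition has width 4, which upper-bounds the treewidth. Conversely, {2, 4, 8, 9, 10} is a clique of size 5, and the vertices of any clique must share a bag in every tree decomposition; so some bag has ≥ 5 vertices and tw(G) ≥ 4. Therefore the treewidth is 4.

Treewidth 4.
One such decomposition:
Bags: B1 = {4, 8, 9, 10, 11}  B2 = {4, 8, 10, 11, 12}  B3 = {1, 4, 8, 9, 11}  B4 = {3, 4, 8, 9, 11}  B5 = {2, 4, 8, 9, 10}  B6 = {1, 4, 7, 8, 9}  B7 = {4, 5, 8, 9, 11}  B8 = {4, 5, 6, 8, 11}
Tree: B1–B2, B1–B3, B3–B4, B1–B5, B3–B6, B3–B7, B7–B8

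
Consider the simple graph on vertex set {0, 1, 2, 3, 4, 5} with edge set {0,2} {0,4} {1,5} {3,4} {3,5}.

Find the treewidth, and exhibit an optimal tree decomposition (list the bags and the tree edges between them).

Treewidth 1.
Bags: B1 = {0, 2}  B2 = {0, 4}  B3 = {3, 4}  B4 = {3, 5}  B5 = {1, 5}
Tree: B1–B2, B2–B3, B3–B4, B4–B5

The largest bag has 2 vertices, giving width 1; this decomposition certifies tw(G) ≤ 1. G has an edge, so its treewidth is at least 1. Hence tw(G) = 1 exactly.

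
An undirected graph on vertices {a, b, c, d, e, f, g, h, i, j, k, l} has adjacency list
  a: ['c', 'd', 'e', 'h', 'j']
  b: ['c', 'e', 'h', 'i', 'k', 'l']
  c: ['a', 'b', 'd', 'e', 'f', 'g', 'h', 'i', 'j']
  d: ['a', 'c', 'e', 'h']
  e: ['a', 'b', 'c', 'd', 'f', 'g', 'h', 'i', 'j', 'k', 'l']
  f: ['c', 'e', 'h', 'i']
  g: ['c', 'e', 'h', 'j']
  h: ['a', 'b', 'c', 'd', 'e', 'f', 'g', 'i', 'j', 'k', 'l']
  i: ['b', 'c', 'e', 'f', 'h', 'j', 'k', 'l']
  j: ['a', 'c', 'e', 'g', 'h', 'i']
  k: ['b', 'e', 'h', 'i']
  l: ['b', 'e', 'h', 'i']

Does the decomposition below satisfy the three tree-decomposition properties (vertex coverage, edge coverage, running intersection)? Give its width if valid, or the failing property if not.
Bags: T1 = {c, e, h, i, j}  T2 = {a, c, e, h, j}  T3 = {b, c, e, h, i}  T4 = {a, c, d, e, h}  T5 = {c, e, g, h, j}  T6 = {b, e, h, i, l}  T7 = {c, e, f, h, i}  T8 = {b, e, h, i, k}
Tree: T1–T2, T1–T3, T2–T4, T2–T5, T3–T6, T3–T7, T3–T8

Vertex coverage: the bags together contain {a, b, c, d, e, f, g, h, i, j, k, l}, the full vertex set. Edge coverage: each edge of G has both endpoints in at least one bag. Running intersection: for every vertex, the bags containing it form a connected subtree. All three properties hold, so this is a valid tree decomposition of width max|bag| − 1 = 4, and hence tw(G) ≤ 4.

Yes; width 4.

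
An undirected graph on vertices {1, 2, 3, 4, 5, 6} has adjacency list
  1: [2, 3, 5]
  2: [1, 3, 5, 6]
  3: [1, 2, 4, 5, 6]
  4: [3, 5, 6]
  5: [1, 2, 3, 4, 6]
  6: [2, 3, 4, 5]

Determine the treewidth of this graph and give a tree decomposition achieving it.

Treewidth 3.
Bags: B1 = {3, 4, 5, 6}  B2 = {2, 3, 5, 6}  B3 = {1, 2, 3, 5}
Tree: B1–B2, B2–B3

Each bag holds 4 vertices, so the decomposition has width 3, which upper-bounds the treewidth. On the other hand G contains the 4-clique {1, 2, 3, 5}. A clique must lie in a single bag of any decomposition, so no decomposition can have width below 3. The upper and lower bounds meet at 3, so that is the treewidth.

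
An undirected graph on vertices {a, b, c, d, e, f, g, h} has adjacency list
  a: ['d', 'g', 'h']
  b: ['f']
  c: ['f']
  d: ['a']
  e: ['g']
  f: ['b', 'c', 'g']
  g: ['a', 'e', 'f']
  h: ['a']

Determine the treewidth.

A width-1 tree decomposition is:
Bags: B1 = {a, g}  B2 = {a, h}  B3 = {f, g}  B4 = {e, g}  B5 = {c, f}  B6 = {b, f}  B7 = {a, d}
Tree: B1–B2, B1–B3, B1–B4, B3–B5, B5–B6, B2–B7
Every bag has size at most 2, so the width is 2 − 1 = 1 and tw(G) ≤ 1. Since G has at least one edge (e.g. g–a), it is not an edgeless graph, so tw(G) ≥ 1. Hence tw(G) = 1 exactly.

1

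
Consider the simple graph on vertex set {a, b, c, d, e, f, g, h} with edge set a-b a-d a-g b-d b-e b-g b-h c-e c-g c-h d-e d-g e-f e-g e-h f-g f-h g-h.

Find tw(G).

3

A width-3 tree decomposition is:
Bags: B1 = {b, d, e, g}  B2 = {b, e, g, h}  B3 = {a, b, d, g}  B4 = {e, f, g, h}  B5 = {c, e, g, h}
Tree: B1–B2, B1–B3, B2–B4, B4–B5
The largest bag has 4 vertices, giving width 3; this decomposition certifies tw(G) ≤ 3. For the lower bound, the 4 vertices {b, d, e, g} are pairwise adjacent, and any tree decomposition puts a clique entirely inside one bag — forcing width ≥ 3. Therefore the treewidth is 3.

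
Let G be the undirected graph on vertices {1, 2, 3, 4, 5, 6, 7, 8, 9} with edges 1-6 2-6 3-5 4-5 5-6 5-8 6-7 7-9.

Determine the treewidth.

1

A width-1 tree decomposition is:
Bags: B1 = {1, 6}  B2 = {5, 6}  B3 = {3, 5}  B4 = {6, 7}  B5 = {4, 5}  B6 = {5, 8}  B7 = {7, 9}  B8 = {2, 6}
Tree: B1–B2, B2–B3, B2–B4, B2–B5, B2–B6, B4–B7, B1–B8
The largest bag has 2 vertices, giving width 1; this decomposition certifies tw(G) ≤ 1. Any graph with an edge has treewidth ≥ 1, and G has the edge 1–6. The upper and lower bounds meet at 1, so that is the treewidth.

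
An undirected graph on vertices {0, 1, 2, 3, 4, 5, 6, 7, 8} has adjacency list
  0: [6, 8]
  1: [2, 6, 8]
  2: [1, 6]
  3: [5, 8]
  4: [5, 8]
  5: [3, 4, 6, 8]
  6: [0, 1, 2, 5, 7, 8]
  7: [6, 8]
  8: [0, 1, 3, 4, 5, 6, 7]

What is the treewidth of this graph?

A width-2 tree decomposition is:
Bags: B1 = {0, 6, 8}  B2 = {5, 6, 8}  B3 = {1, 6, 8}  B4 = {1, 2, 6}  B5 = {3, 5, 8}  B6 = {4, 5, 8}  B7 = {6, 7, 8}
Tree: B1–B2, B1–B3, B3–B4, B2–B5, B2–B6, B3–B7
The largest bag has 3 vertices, giving width 2; this decomposition certifies tw(G) ≤ 2. On the other hand G contains the 3-clique {3, 5, 8}. A clique must lie in a single bag of any decomposition, so no decomposition can have width below 2. Therefore the treewidth is 2.

2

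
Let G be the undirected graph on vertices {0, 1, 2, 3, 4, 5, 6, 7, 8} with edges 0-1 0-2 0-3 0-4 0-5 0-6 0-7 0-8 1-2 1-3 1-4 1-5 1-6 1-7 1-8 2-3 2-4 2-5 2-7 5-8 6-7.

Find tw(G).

3

A width-3 tree decomposition is:
Bags: B1 = {0, 1, 2, 7}  B2 = {0, 1, 2, 3}  B3 = {0, 1, 6, 7}  B4 = {0, 1, 2, 5}  B5 = {0, 1, 5, 8}  B6 = {0, 1, 2, 4}
Tree: B1–B2, B1–B3, B2–B4, B4–B5, B1–B6
The largest bag has 4 vertices, giving width 3; this decomposition certifies tw(G) ≤ 3. On the other hand G contains the 4-clique {0, 1, 5, 8}. A clique must lie in a single bag of any decomposition, so no decomposition can have width below 3. Therefore the treewidth is 3.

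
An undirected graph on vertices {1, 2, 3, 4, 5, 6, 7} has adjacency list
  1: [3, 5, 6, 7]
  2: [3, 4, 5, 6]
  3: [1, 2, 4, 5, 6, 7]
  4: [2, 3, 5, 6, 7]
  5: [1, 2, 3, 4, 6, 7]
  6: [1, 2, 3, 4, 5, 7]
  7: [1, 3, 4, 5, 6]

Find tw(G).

4

A width-4 tree decomposition is:
Bags: B1 = {1, 3, 5, 6, 7}  B2 = {3, 4, 5, 6, 7}  B3 = {2, 3, 4, 5, 6}
Tree: B1–B2, B2–B3
Every bag has size at most 5, so the width is 5 − 1 = 4 and tw(G) ≤ 4. On the other hand G contains the 5-clique {1, 3, 5, 6, 7}. A clique must lie in a single bag of any decomposition, so no decomposition can have width below 4. Therefore the treewidth is 4.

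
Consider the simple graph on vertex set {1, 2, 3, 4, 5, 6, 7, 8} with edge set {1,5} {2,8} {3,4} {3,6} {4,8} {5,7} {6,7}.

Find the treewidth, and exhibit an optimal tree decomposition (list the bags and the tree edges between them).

The largest bag has 2 vertices, giving width 1; this decomposition certifies tw(G) ≤ 1. G has an edge, so its treewidth is at least 1. Therefore the treewidth is 1.

Treewidth 1.
One optimal decomposition is:
Bags: B1 = {1, 5}  B2 = {5, 7}  B3 = {6, 7}  B4 = {3, 6}  B5 = {3, 4}  B6 = {4, 8}  B7 = {2, 8}
Tree: B1–B2, B2–B3, B3–B4, B4–B5, B5–B6, B6–B7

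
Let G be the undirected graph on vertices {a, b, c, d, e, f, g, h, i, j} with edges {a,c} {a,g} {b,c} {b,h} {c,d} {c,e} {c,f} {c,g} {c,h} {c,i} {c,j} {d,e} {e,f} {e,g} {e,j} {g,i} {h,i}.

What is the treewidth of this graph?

2

A width-2 tree decomposition is:
Bags: B1 = {a, c, g}  B2 = {c, g, i}  B3 = {c, h, i}  B4 = {c, e, g}  B5 = {c, e, f}  B6 = {b, c, h}  B7 = {c, e, j}  B8 = {c, d, e}
Tree: B1–B2, B2–B3, B1–B4, B4–B5, B3–B6, B5–B7, B4–B8
Every bag has size at most 3, so the width is 3 − 1 = 2 and tw(G) ≤ 2. On the other hand G contains the 3-clique {b, c, h}. A clique must lie in a single bag of any decomposition, so no decomposition can have width below 2. Therefore the treewidth is 2.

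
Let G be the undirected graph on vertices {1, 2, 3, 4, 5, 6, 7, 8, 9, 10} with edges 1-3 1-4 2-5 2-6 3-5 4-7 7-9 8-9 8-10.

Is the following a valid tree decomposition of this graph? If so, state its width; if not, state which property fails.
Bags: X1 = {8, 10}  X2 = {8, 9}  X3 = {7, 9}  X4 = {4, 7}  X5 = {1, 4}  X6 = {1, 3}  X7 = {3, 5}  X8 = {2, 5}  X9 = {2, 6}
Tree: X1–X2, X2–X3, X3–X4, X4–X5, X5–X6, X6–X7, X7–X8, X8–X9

Yes; width 1.

Vertex coverage: the bags together contain {1, 2, 3, 4, 5, 6, 7, 8, 9, 10}, the full vertex set. Edge coverage: each edge of G has both endpoints in at least one bag. Running intersection: for every vertex, the bags containing it form a connected subtree. All three properties hold, so this is a valid tree decomposition of width max|bag| − 1 = 1, and hence tw(G) ≤ 1.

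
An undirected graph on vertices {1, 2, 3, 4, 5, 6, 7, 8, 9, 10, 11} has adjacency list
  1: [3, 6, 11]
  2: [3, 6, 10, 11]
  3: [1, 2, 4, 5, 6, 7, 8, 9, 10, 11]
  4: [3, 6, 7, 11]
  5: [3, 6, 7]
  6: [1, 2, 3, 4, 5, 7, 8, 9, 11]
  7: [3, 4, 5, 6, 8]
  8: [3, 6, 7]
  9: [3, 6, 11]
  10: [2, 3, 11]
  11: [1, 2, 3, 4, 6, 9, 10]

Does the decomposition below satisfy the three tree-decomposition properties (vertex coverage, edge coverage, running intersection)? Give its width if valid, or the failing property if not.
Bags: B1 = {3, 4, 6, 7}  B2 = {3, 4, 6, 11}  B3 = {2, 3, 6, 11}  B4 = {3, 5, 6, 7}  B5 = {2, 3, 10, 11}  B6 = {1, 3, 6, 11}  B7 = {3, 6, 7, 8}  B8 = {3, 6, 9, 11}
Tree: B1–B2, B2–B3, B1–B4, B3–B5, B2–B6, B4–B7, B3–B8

Every vertex of G appears in some bag (union = {1, 2, 3, 4, 5, 6, 7, 8, 9, 10, 11}); every edge is covered by a bag; and for each vertex v the set of bags containing v is connected in the bag tree. The decomposition is therefore valid. The largest bag has 4 vertices, so the width is 3.

Yes; width 3.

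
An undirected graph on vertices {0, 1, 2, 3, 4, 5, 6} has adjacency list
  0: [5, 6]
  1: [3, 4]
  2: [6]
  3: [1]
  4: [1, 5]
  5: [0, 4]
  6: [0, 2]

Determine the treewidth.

1

A width-1 tree decomposition is:
Bags: B1 = {1, 3}  B2 = {1, 4}  B3 = {4, 5}  B4 = {0, 5}  B5 = {0, 6}  B6 = {2, 6}
Tree: B1–B2, B2–B3, B3–B4, B4–B5, B5–B6
The largest bag has 2 vertices, giving width 1; this decomposition certifies tw(G) ≤ 1. Since G has at least one edge (e.g. 3–1), it is not an edgeless graph, so tw(G) ≥ 1. The upper and lower bounds meet at 1, so that is the treewidth.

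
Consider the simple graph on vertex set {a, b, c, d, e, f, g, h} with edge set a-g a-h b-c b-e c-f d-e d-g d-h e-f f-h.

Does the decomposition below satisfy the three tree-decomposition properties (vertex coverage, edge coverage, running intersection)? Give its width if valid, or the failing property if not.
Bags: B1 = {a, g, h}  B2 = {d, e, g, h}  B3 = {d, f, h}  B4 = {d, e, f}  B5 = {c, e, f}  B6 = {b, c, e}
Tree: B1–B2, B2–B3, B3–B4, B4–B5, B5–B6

A tree decomposition must satisfy three properties: every vertex lies in some bag; for every edge, both endpoints lie together in some bag; and for every vertex, the bags containing it form a connected subtree. Here bags containing vertex e are not connected in the tree, so the decomposition is invalid.

No — bags containing vertex e are not connected in the tree.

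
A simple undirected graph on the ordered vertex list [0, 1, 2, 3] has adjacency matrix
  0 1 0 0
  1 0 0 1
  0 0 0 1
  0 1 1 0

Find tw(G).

A width-1 tree decomposition is:
Bags: B1 = {0, 1}  B2 = {1, 3}  B3 = {2, 3}
Tree: B1–B2, B2–B3
Each bag holds 2 vertices, so the decomposition has width 1, which upper-bounds the treewidth. Since G has at least one edge (e.g. 0–1), it is not an edgeless graph, so tw(G) ≥ 1. Hence tw(G) = 1 exactly.

1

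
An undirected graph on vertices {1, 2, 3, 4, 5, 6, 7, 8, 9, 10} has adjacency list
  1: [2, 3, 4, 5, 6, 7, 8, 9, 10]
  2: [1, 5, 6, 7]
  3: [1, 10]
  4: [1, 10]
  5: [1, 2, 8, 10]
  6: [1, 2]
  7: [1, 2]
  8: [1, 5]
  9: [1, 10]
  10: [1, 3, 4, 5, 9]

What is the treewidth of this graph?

2

A width-2 tree decomposition is:
Bags: B1 = {1, 2, 5}  B2 = {1, 5, 10}  B3 = {1, 4, 10}  B4 = {1, 5, 8}  B5 = {1, 2, 6}  B6 = {1, 2, 7}  B7 = {1, 3, 10}  B8 = {1, 9, 10}
Tree: B1–B2, B2–B3, B1–B4, B1–B5, B5–B6, B3–B7, B2–B8
Each bag holds 3 vertices, so the decomposition has width 2, which upper-bounds the treewidth. On the other hand G contains the 3-clique {1, 2, 5}. A clique must lie in a single bag of any decomposition, so no decomposition can have width below 2. Therefore the treewidth is 2.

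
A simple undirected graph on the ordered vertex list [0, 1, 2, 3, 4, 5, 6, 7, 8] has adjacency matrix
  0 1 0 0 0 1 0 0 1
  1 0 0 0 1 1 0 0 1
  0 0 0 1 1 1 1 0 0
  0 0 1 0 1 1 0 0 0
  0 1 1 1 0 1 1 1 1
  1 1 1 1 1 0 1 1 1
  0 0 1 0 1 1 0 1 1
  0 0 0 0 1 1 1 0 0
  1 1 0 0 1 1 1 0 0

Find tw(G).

A width-3 tree decomposition is:
Bags: B1 = {4, 5, 6, 8}  B2 = {1, 4, 5, 8}  B3 = {2, 4, 5, 6}  B4 = {4, 5, 6, 7}  B5 = {0, 1, 5, 8}  B6 = {2, 3, 4, 5}
Tree: B1–B2, B1–B3, B1–B4, B2–B5, B3–B6
Each bag holds 4 vertices, so the decomposition has width 3, which upper-bounds the treewidth. For the lower bound, the 4 vertices {0, 1, 5, 8} are pairwise adjacent, and any tree decomposition puts a clique entirely inside one bag — forcing width ≥ 3. Therefore the treewidth is 3.

3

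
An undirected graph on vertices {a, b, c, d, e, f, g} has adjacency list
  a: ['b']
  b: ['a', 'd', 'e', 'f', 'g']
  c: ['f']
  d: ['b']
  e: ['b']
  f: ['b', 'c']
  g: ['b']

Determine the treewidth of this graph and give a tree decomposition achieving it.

The largest bag has 2 vertices, giving width 1; this decomposition certifies tw(G) ≤ 1. G has an edge, so its treewidth is at least 1. The upper and lower bounds meet at 1, so that is the treewidth.

Treewidth 1.
One optimal decomposition is:
Bags: B1 = {a, b}  B2 = {b, f}  B3 = {b, d}  B4 = {b, e}  B5 = {c, f}  B6 = {b, g}
Tree: B1–B2, B1–B3, B1–B4, B2–B5, B2–B6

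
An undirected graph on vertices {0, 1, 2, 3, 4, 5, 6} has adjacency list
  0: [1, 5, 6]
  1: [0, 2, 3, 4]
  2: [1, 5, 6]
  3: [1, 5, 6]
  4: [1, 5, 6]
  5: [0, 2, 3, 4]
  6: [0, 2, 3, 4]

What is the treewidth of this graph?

3

A width-3 tree decomposition is:
Bags: B1 = {1, 3, 5, 6}  B2 = {1, 4, 5, 6}  B3 = {1, 2, 5, 6}  B4 = {0, 1, 5, 6}
Tree: B1–B2, B2–B3, B3–B4
Every bag has size at most 4, so the width is 4 − 1 = 3 and tw(G) ≤ 3. For the lower bound: the 4 vertex sets {3,5}, {1,4}, {6}, {2} are disjoint, each induces a connected subgraph, and every pair is joined by at least one edge of G. Contracting each set to a single vertex therefore yields K_{4} as a minor, and since treewidth is minor-monotone, tw(G) ≥ tw(K_{4}) = 3. Combining the bounds, tw(G) = 3.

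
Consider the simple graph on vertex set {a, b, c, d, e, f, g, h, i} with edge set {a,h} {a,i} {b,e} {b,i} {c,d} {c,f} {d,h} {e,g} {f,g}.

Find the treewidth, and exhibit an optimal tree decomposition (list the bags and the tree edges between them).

Treewidth 2.
One such decomposition:
Bags: B1 = {e, f, g}  B2 = {c, e, f}  B3 = {c, d, e}  B4 = {d, e, h}  B5 = {a, e, h}  B6 = {a, e, i}  B7 = {b, e, i}
Tree: B1–B2, B2–B3, B3–B4, B4–B5, B5–B6, B6–B7

The largest bag has 3 vertices, giving width 2; this decomposition certifies tw(G) ≤ 2. For the lower bound, G contains the cycle e–g–f–c–d–h–a–i–b–e, so G is not a forest; only forests have treewidth ≤ 1, hence tw(G) ≥ 2. Combining the bounds, tw(G) = 2.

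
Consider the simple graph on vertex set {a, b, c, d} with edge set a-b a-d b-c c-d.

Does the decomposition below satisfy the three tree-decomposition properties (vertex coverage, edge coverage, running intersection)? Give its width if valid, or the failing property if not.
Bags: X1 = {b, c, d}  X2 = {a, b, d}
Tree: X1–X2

Vertex coverage: the bags together contain {a, b, c, d}, the full vertex set. Edge coverage: each edge of G has both endpoints in at least one bag. Running intersection: for every vertex, the bags containing it form a connected subtree. All three properties hold, so this is a valid tree decomposition of width max|bag| − 1 = 2, and hence tw(G) ≤ 2.

Yes; width 2.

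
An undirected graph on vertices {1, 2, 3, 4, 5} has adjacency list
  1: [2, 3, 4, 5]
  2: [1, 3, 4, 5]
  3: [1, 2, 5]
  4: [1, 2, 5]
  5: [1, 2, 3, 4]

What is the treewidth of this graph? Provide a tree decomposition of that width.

Each bag holds 4 vertices, so the decomposition has width 3, which upper-bounds the treewidth. On the other hand G contains the 4-clique {1, 2, 3, 5}. A clique must lie in a single bag of any decomposition, so no decomposition can have width below 3. Therefore the treewidth is 3.

Treewidth 3.
One optimal decomposition is:
Bags: B1 = {1, 2, 3, 5}  B2 = {1, 2, 4, 5}
Tree: B1–B2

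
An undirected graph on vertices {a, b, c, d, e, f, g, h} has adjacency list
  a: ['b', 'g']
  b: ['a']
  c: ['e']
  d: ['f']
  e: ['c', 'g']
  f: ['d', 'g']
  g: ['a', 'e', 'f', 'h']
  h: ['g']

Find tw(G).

1

A width-1 tree decomposition is:
Bags: B1 = {f, g}  B2 = {e, g}  B3 = {c, e}  B4 = {g, h}  B5 = {a, g}  B6 = {d, f}  B7 = {a, b}
Tree: B1–B2, B2–B3, B2–B4, B1–B5, B1–B6, B5–B7
The largest bag has 2 vertices, giving width 1; this decomposition certifies tw(G) ≤ 1. Since G has at least one edge (e.g. f–g), it is not an edgeless graph, so tw(G) ≥ 1. Combining the bounds, tw(G) = 1.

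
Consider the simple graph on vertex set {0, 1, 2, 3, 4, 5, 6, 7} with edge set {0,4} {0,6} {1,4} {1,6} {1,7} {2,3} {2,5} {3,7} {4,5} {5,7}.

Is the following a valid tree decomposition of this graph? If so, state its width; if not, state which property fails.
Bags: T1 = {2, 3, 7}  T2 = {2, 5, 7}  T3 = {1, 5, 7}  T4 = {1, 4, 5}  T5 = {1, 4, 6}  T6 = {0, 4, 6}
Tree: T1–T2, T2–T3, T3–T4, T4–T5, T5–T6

Yes; width 2.

Every vertex of G appears in some bag (union = {0, 1, 2, 3, 4, 5, 6, 7}); every edge is covered by a bag; and for each vertex v the set of bags containing v is connected in the bag tree. The decomposition is therefore valid. The largest bag has 3 vertices, so the width is 2.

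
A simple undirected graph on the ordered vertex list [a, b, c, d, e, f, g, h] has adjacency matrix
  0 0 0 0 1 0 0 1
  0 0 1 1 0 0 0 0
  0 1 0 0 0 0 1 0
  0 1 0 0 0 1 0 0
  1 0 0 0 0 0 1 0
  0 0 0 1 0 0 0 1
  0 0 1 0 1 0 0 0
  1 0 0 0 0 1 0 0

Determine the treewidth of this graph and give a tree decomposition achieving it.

Each bag holds 3 vertices, so the decomposition has width 2, which upper-bounds the treewidth. Since b–d–f–h–a–e–g–c–b is a cycle in G, G is not acyclic. Forests are exactly the graphs of treewidth ≤ 1, so tw(G) ≥ 2. Combining the bounds, tw(G) = 2.

Treewidth 2.
One such decomposition:
Bags: B1 = {b, d, f}  B2 = {b, f, h}  B3 = {a, b, h}  B4 = {a, b, e}  B5 = {b, e, g}  B6 = {b, c, g}
Tree: B1–B2, B2–B3, B3–B4, B4–B5, B5–B6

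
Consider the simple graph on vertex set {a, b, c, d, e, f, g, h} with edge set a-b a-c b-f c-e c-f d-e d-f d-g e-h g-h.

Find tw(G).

2

A width-2 tree decomposition is:
Bags: B1 = {a, b, c}  B2 = {b, c, f}  B3 = {c, e, f}  B4 = {d, e, f}  B5 = {d, e, h}  B6 = {d, g, h}
Tree: B1–B2, B2–B3, B3–B4, B4–B5, B5–B6
Every bag has size at most 3, so the width is 3 − 1 = 2 and tw(G) ≤ 2. The edges a–b–f–c–a form a cycle, so G is not a tree and its treewidth is at least 2. Combining the bounds, tw(G) = 2.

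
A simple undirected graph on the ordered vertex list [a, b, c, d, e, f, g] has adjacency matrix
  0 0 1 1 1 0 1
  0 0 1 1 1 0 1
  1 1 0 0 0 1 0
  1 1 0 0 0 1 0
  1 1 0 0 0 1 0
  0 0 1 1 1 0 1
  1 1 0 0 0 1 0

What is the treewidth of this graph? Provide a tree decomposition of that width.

Treewidth 3.
One such decomposition:
Bags: B1 = {a, b, d, f}  B2 = {a, b, c, f}  B3 = {a, b, e, f}  B4 = {a, b, f, g}
Tree: B1–B2, B2–B3, B3–B4

Every bag has size at most 4, so the width is 4 − 1 = 3 and tw(G) ≤ 3. For the lower bound: the 4 vertex sets {b,d}, {a,c}, {f}, {e} are disjoint, each induces a connected subgraph, and every pair is joined by at least one edge of G. Contracting each set to a single vertex therefore yields K_{4} as a minor, and since treewidth is minor-monotone, tw(G) ≥ tw(K_{4}) = 3. The upper and lower bounds meet at 3, so that is the treewidth.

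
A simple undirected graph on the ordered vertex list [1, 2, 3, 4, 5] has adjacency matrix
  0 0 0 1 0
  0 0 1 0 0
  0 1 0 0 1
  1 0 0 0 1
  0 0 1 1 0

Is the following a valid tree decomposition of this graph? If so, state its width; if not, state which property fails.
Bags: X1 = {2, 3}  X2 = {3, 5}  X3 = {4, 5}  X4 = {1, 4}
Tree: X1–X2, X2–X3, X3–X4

Yes; width 1.

Every vertex of G appears in some bag (union = {1, 2, 3, 4, 5}); every edge is covered by a bag; and for each vertex v the set of bags containing v is connected in the bag tree. The decomposition is therefore valid. The largest bag has 2 vertices, so the width is 1.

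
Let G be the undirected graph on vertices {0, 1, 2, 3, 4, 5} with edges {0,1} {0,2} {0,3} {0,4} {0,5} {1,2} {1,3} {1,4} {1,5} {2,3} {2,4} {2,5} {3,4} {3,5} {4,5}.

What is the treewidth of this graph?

A width-5 tree decomposition is:
Bags: B1 = {0, 1, 2, 3, 4, 5}
Tree: (single bag)
A single bag containing all 6 vertices is trivially a valid decomposition of width 5. On the other hand G contains the 6-clique {0, 1, 2, 3, 4, 5}. A clique must lie in a single bag of any decomposition, so no decomposition can have width below 5. The upper and lower bounds meet at 5, so that is the treewidth.

5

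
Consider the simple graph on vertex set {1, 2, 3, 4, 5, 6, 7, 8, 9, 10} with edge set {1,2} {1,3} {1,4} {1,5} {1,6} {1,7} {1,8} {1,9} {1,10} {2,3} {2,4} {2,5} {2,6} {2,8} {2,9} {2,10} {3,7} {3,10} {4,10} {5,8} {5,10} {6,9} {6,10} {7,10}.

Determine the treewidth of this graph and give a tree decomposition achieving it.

Treewidth 3.
One optimal decomposition is:
Bags: B1 = {1, 2, 4, 10}  B2 = {1, 2, 3, 10}  B3 = {1, 2, 6, 10}  B4 = {1, 3, 7, 10}  B5 = {1, 2, 5, 10}  B6 = {1, 2, 5, 8}  B7 = {1, 2, 6, 9}
Tree: B1–B2, B2–B3, B2–B4, B1–B5, B5–B6, B3–B7

Each bag holds 4 vertices, so the decomposition has width 3, which upper-bounds the treewidth. For the lower bound, the 4 vertices {1, 2, 5, 8} are pairwise adjacent, and any tree decomposition puts a clique entirely inside one bag — forcing width ≥ 3. Combining the bounds, tw(G) = 3.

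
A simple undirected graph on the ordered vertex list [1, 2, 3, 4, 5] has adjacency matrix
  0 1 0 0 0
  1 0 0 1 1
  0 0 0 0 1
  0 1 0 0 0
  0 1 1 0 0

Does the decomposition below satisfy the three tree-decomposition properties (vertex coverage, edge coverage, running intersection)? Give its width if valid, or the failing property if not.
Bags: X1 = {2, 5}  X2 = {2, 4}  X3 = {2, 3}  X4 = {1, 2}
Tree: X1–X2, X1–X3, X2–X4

No — edge (5,3) lies in no bag.

A tree decomposition must satisfy three properties: every vertex lies in some bag; for every edge, both endpoints lie together in some bag; and for every vertex, the bags containing it form a connected subtree. Here edge (5,3) lies in no bag, so the decomposition is invalid.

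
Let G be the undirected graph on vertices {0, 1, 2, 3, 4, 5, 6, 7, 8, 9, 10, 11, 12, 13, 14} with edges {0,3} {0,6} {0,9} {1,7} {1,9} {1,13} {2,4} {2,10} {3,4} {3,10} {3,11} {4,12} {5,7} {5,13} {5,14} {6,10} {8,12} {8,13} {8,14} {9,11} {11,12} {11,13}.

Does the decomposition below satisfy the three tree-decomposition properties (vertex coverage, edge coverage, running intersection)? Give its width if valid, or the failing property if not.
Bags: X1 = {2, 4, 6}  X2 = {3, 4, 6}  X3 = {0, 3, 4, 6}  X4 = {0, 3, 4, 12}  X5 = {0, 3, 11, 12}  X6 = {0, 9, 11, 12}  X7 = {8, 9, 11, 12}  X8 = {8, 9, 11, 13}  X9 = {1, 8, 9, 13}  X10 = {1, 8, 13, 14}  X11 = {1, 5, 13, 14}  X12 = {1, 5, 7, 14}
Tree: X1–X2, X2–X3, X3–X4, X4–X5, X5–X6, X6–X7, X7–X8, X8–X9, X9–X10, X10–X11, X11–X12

A tree decomposition must satisfy three properties: every vertex lies in some bag; for every edge, both endpoints lie together in some bag; and for every vertex, the bags containing it form a connected subtree. Here vertex 10 appears in no bag, so the decomposition is invalid.

No — vertex 10 appears in no bag.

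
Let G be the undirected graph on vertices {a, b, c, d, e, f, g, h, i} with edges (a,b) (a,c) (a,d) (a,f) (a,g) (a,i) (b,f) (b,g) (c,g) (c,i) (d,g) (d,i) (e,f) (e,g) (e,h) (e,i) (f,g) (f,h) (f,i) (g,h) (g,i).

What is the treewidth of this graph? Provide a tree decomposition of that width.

The largest bag has 4 vertices, giving width 3; this decomposition certifies tw(G) ≤ 3. For the lower bound, the 4 vertices {a, d, g, i} are pairwise adjacent, and any tree decomposition puts a clique entirely inside one bag — forcing width ≥ 3. Therefore the treewidth is 3.

Treewidth 3.
One such decomposition:
Bags: B1 = {e, f, g, i}  B2 = {a, f, g, i}  B3 = {a, b, f, g}  B4 = {a, c, g, i}  B5 = {e, f, g, h}  B6 = {a, d, g, i}
Tree: B1–B2, B2–B3, B2–B4, B1–B5, B4–B6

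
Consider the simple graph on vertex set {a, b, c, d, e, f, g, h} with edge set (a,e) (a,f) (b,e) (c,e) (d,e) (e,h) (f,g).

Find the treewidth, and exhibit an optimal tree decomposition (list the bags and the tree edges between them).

Every bag has size at most 2, so the width is 2 − 1 = 1 and tw(G) ≤ 1. Any graph with an edge has treewidth ≥ 1, and G has the edge b–e. Combining the bounds, tw(G) = 1.

Treewidth 1.
Bags: B1 = {b, e}  B2 = {a, e}  B3 = {c, e}  B4 = {a, f}  B5 = {f, g}  B6 = {e, h}  B7 = {d, e}
Tree: B1–B2, B1–B3, B2–B4, B4–B5, B3–B6, B2–B7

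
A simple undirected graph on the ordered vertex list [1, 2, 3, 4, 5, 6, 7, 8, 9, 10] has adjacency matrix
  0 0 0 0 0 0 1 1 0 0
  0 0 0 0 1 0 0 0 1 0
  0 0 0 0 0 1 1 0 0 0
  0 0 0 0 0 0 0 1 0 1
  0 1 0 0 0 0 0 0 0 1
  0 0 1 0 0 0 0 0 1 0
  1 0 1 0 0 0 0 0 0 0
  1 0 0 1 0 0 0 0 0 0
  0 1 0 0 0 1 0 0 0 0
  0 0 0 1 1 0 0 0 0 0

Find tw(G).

A width-2 tree decomposition is:
Bags: B1 = {2, 5, 9}  B2 = {5, 6, 9}  B3 = {3, 5, 6}  B4 = {3, 5, 7}  B5 = {1, 5, 7}  B6 = {1, 5, 8}  B7 = {4, 5, 8}  B8 = {4, 5, 10}
Tree: B1–B2, B2–B3, B3–B4, B4–B5, B5–B6, B6–B7, B7–B8
Every bag has size at most 3, so the width is 3 − 1 = 2 and tw(G) ≤ 2. For the lower bound, G contains the cycle 5–2–9–6–3–7–1–8–4–10–5, so G is not a forest; only forests have treewidth ≤ 1, hence tw(G) ≥ 2. Hence tw(G) = 2 exactly.

2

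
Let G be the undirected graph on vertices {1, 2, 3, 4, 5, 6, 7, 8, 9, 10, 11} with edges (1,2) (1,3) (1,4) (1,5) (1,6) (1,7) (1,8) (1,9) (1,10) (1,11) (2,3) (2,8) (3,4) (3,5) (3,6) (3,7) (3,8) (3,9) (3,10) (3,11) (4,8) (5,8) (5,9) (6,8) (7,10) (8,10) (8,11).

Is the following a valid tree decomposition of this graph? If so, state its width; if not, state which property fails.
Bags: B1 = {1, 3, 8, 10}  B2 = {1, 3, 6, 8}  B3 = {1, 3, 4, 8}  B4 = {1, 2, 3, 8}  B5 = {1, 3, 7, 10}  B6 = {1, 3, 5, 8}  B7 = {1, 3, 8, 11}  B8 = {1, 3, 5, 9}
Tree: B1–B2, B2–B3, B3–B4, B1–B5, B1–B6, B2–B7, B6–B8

Vertex coverage: the bags together contain {1, 2, 3, 4, 5, 6, 7, 8, 9, 10, 11}, the full vertex set. Edge coverage: each edge of G has both endpoints in at least one bag. Running intersection: for every vertex, the bags containing it form a connected subtree. All three properties hold, so this is a valid tree decomposition of width max|bag| − 1 = 3, and hence tw(G) ≤ 3.

Yes; width 3.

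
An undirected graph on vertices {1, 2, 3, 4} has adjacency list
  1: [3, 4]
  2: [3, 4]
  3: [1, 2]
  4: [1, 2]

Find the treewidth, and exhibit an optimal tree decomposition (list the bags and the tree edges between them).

Treewidth 2.
One optimal decomposition is:
Bags: B1 = {2, 3, 4}  B2 = {1, 3, 4}
Tree: B1–B2

Each bag holds 3 vertices, so the decomposition has width 2, which upper-bounds the treewidth. The edges 4–2–3–1–4 form a cycle, so G is not a tree and its treewidth is at least 2. The upper and lower bounds meet at 2, so that is the treewidth.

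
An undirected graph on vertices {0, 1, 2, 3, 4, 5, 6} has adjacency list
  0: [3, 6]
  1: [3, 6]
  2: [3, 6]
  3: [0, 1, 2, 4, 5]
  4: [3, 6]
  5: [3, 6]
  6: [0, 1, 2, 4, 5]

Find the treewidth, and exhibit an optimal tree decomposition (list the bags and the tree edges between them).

The largest bag has 3 vertices, giving width 2; this decomposition certifies tw(G) ≤ 2. The edges 3–0–6–5–3 form a cycle, so G is not a tree and its treewidth is at least 2. Combining the bounds, tw(G) = 2.

Treewidth 2.
One such decomposition:
Bags: B1 = {0, 3, 6}  B2 = {3, 5, 6}  B3 = {1, 3, 6}  B4 = {2, 3, 6}  B5 = {3, 4, 6}
Tree: B1–B2, B2–B3, B3–B4, B4–B5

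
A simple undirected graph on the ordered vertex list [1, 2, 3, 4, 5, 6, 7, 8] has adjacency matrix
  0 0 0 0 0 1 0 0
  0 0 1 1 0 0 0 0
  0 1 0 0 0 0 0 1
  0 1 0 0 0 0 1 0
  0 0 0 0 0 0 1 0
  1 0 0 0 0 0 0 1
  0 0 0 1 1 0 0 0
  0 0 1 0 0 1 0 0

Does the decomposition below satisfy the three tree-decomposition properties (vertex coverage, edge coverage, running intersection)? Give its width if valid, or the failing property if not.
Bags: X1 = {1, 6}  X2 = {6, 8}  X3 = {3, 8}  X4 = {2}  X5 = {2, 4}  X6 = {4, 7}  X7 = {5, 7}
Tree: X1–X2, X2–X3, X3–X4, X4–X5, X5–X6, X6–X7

No — edge (3,2) lies in no bag.

A tree decomposition must satisfy three properties: every vertex lies in some bag; for every edge, both endpoints lie together in some bag; and for every vertex, the bags containing it form a connected subtree. Here edge (3,2) lies in no bag, so the decomposition is invalid.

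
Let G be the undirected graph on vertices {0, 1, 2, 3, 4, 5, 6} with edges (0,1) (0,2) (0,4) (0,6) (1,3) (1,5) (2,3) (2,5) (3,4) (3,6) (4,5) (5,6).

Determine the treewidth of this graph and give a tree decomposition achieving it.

Treewidth 3.
One such decomposition:
Bags: B1 = {0, 3, 5, 6}  B2 = {0, 1, 3, 5}  B3 = {0, 3, 4, 5}  B4 = {0, 2, 3, 5}
Tree: B1–B2, B2–B3, B3–B4

The largest bag has 4 vertices, giving width 3; this decomposition certifies tw(G) ≤ 3. For the lower bound: the 4 vertex sets {5,6}, {0,1}, {3}, {4} are disjoint, each induces a connected subgraph, and every pair is joined by at least one edge of G. Contracting each set to a single vertex therefore yields K_{4} as a minor, and since treewidth is minor-monotone, tw(G) ≥ tw(K_{4}) = 3. Therefore the treewidth is 3.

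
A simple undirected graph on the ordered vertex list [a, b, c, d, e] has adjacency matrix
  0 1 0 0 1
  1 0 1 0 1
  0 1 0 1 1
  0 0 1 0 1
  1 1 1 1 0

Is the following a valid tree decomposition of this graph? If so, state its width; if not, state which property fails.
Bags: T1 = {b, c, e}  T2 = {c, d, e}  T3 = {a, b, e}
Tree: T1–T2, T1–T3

Yes; width 2.

Vertex coverage: the bags together contain {a, b, c, d, e}, the full vertex set. Edge coverage: each edge of G has both endpoints in at least one bag. Running intersection: for every vertex, the bags containing it form a connected subtree. All three properties hold, so this is a valid tree decomposition of width max|bag| − 1 = 2, and hence tw(G) ≤ 2.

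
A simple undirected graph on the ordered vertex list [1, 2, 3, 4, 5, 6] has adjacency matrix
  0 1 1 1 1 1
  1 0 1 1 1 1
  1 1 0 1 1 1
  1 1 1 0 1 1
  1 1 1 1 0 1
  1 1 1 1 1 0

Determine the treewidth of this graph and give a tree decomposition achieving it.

A single bag containing all 6 vertices is trivially a valid decomposition of width 5. Conversely, {1, 2, 3, 4, 5, 6} is a clique of size 6, and the vertices of any clique must share a bag in every tree decomposition; so some bag has ≥ 6 vertices and tw(G) ≥ 5. Hence tw(G) = 5 exactly.

Treewidth 5.
One optimal decomposition is:
Bags: B1 = {1, 2, 3, 4, 5, 6}
Tree: (single bag)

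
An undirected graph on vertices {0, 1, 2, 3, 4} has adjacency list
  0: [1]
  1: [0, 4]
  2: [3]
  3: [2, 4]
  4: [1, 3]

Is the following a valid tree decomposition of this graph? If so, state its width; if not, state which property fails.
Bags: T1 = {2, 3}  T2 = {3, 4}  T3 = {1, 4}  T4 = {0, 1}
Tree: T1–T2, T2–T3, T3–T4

Yes; width 1.

Vertex coverage: the bags together contain {0, 1, 2, 3, 4}, the full vertex set. Edge coverage: each edge of G has both endpoints in at least one bag. Running intersection: for every vertex, the bags containing it form a connected subtree. All three properties hold, so this is a valid tree decomposition of width max|bag| − 1 = 1, and hence tw(G) ≤ 1.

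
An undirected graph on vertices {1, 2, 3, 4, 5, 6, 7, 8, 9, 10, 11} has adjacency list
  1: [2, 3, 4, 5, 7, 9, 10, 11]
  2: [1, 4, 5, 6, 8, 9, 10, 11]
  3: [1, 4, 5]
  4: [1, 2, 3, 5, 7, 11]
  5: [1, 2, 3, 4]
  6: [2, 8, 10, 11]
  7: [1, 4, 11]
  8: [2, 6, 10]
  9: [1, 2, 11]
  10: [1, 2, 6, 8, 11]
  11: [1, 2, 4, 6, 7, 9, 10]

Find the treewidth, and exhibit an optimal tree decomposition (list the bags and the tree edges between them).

Every bag has size at most 4, so the width is 4 − 1 = 3 and tw(G) ≤ 3. Conversely, {2, 6, 8, 10} is a clique of size 4, and the vertices of any clique must share a bag in every tree decomposition; so some bag has ≥ 4 vertices and tw(G) ≥ 3. Therefore the treewidth is 3.

Treewidth 3.
Bags: B1 = {1, 2, 10, 11}  B2 = {1, 2, 4, 11}  B3 = {1, 2, 4, 5}  B4 = {1, 4, 7, 11}  B5 = {1, 2, 9, 11}  B6 = {2, 6, 10, 11}  B7 = {2, 6, 8, 10}  B8 = {1, 3, 4, 5}
Tree: B1–B2, B2–B3, B2–B4, B2–B5, B1–B6, B6–B7, B3–B8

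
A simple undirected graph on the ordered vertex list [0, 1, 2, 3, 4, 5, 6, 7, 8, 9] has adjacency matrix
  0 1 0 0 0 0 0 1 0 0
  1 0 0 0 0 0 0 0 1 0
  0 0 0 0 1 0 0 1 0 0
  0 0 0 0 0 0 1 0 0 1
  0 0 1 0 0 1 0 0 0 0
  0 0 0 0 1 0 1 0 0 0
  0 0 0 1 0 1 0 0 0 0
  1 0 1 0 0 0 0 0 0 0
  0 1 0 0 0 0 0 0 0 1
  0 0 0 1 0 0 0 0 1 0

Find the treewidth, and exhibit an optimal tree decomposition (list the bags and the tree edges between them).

The largest bag has 3 vertices, giving width 2; this decomposition certifies tw(G) ≤ 2. Since 5–6–3–9–8–1–0–7–2–4–5 is a cycle in G, G is not acyclic. Forests are exactly the graphs of treewidth ≤ 1, so tw(G) ≥ 2. Therefore the treewidth is 2.

Treewidth 2.
One optimal decomposition is:
Bags: B1 = {3, 5, 6}  B2 = {3, 5, 9}  B3 = {5, 8, 9}  B4 = {1, 5, 8}  B5 = {0, 1, 5}  B6 = {0, 5, 7}  B7 = {2, 5, 7}  B8 = {2, 4, 5}
Tree: B1–B2, B2–B3, B3–B4, B4–B5, B5–B6, B6–B7, B7–B8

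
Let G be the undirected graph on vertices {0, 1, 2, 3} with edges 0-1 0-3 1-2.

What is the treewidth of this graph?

A width-1 tree decomposition is:
Bags: B1 = {1, 2}  B2 = {0, 1}  B3 = {0, 3}
Tree: B1–B2, B2–B3
Every bag has size at most 2, so the width is 2 − 1 = 1 and tw(G) ≤ 1. Since G has at least one edge (e.g. 2–1), it is not an edgeless graph, so tw(G) ≥ 1. Hence tw(G) = 1 exactly.

1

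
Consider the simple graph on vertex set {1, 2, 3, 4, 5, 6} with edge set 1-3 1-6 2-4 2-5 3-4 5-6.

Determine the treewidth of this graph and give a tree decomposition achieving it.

Treewidth 2.
One such decomposition:
Bags: B1 = {2, 3, 4}  B2 = {1, 2, 3}  B3 = {1, 2, 6}  B4 = {2, 5, 6}
Tree: B1–B2, B2–B3, B3–B4

The largest bag has 3 vertices, giving width 2; this decomposition certifies tw(G) ≤ 2. Since 2–4–3–1–6–5–2 is a cycle in G, G is not acyclic. Forests are exactly the graphs of treewidth ≤ 1, so tw(G) ≥ 2. Therefore the treewidth is 2.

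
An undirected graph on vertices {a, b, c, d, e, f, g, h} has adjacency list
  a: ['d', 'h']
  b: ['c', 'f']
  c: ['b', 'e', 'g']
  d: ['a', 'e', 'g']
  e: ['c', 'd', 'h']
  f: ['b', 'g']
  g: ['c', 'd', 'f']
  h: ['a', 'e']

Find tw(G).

A width-2 tree decomposition is:
Bags: B1 = {b, f, g}  B2 = {b, c, g}  B3 = {c, d, g}  B4 = {c, d, e}  B5 = {a, d, e}  B6 = {a, e, h}
Tree: B1–B2, B2–B3, B3–B4, B4–B5, B5–B6
Every bag has size at most 3, so the width is 3 − 1 = 2 and tw(G) ≤ 2. For the lower bound, G contains the cycle f–b–c–g–f, so G is not a forest; only forests have treewidth ≤ 1, hence tw(G) ≥ 2. The upper and lower bounds meet at 2, so that is the treewidth.

2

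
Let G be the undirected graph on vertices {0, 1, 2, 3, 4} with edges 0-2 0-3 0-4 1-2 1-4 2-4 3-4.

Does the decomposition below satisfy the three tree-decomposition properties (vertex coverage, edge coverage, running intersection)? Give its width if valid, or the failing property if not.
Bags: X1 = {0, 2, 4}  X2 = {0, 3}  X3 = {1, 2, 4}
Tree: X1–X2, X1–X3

A tree decomposition must satisfy three properties: every vertex lies in some bag; for every edge, both endpoints lie together in some bag; and for every vertex, the bags containing it form a connected subtree. Here edge (4,3) lies in no bag, so the decomposition is invalid.

No — edge (4,3) lies in no bag.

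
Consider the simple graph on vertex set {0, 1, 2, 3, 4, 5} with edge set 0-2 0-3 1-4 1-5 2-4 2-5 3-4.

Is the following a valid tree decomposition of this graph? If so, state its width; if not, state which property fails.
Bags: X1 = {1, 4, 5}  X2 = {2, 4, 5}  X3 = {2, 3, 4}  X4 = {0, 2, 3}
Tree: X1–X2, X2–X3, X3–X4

Every vertex of G appears in some bag (union = {0, 1, 2, 3, 4, 5}); every edge is covered by a bag; and for each vertex v the set of bags containing v is connected in the bag tree. The decomposition is therefore valid. The largest bag has 3 vertices, so the width is 2.

Yes; width 2.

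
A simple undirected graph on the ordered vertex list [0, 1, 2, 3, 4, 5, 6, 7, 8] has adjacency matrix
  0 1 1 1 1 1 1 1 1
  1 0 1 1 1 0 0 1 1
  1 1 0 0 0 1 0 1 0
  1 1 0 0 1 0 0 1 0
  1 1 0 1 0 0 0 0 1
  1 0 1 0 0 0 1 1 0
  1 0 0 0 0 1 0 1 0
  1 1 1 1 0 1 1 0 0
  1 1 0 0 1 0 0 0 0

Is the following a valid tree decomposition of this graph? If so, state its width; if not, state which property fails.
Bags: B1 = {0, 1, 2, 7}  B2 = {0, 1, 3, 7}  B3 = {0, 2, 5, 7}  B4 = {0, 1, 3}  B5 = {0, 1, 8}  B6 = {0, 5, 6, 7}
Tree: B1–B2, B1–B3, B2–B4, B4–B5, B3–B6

A tree decomposition must satisfy three properties: every vertex lies in some bag; for every edge, both endpoints lie together in some bag; and for every vertex, the bags containing it form a connected subtree. Here vertex 4 appears in no bag, so the decomposition is invalid.

No — vertex 4 appears in no bag.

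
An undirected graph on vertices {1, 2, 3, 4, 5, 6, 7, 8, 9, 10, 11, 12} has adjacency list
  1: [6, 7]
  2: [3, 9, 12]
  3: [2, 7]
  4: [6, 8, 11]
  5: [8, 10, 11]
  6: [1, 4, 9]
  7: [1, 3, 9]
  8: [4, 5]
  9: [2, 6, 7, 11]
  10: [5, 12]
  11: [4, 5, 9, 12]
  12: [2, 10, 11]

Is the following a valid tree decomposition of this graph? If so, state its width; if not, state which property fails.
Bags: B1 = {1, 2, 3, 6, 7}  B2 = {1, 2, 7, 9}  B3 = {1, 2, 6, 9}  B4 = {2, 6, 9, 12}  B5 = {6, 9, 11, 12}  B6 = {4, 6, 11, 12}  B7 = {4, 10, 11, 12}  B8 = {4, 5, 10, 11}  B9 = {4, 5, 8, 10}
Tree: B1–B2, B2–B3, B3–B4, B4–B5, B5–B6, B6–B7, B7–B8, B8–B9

No — bags containing vertex 6 are not connected in the tree.

A tree decomposition must satisfy three properties: every vertex lies in some bag; for every edge, both endpoints lie together in some bag; and for every vertex, the bags containing it form a connected subtree. Here bags containing vertex 6 are not connected in the tree, so the decomposition is invalid.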